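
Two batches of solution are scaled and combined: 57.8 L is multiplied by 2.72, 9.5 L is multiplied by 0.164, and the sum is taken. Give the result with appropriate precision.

159 L

57.8 × 2.72 = 157.216 → 157 L (3 s.f., last digit at the 10^0 place).
9.5 × 0.164 = 1.558 → 1.6 L (2 s.f., last digit at the 10^-1 place).
Sum: 158.774 L; keep the coarser place, 10^0.
Result: 159 L.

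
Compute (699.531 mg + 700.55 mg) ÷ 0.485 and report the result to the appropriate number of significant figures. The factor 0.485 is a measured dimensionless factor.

2.89 × 10^3 mg

699.531 mg + 700.55 mg = 1400.081 mg; the sum is limited to 2 decimal places (6 s.f.).
Carrying full precision, 1400.081 ÷ 0.485 = 2886.76494845… mg; 0.485 has 3 s.f., so the result keeps min(6, 3) = 3 s.f.
Rounded to 3 significant figures: 2.89 × 10^3 mg.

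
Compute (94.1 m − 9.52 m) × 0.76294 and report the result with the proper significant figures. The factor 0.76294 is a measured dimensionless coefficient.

64.5 m

94.1 m − 9.52 m = 84.58 m; the difference is limited to 1 decimal place (3 s.f.).
Carrying full precision, 84.58 × 0.76294 = 64.5294652 m; 0.76294 has 5 s.f., so the result keeps min(3, 5) = 3 s.f.
Rounded to 3 significant figures: 64.5 m.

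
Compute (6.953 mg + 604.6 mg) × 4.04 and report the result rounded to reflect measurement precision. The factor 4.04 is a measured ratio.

6.953 mg + 604.6 mg = 611.553 mg; the sum is limited to 1 decimal place (4 s.f.).
Carrying full precision, 611.553 × 4.04 = 2470.67412 mg; 4.04 has 3 s.f., so the result keeps min(4, 3) = 3 s.f.
Rounded to 3 significant figures: 2.47 × 10³ mg.

2.47 × 10³ mg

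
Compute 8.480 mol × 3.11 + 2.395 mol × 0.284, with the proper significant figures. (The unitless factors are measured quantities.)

8.480 × 3.11 = 26.3728 → 26.4 mol (3 s.f., last digit at the 10^-1 place).
2.395 × 0.284 = 0.68018 → 6.80 × 10⁻¹ mol (3 s.f., last digit at the 10^-3 place).
Sum: 27.05298 mol; keep the coarser place, 10^-1.
Result: 27.1 mol.

27.1 mol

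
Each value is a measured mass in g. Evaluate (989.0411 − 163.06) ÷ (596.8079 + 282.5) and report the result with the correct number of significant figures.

0.9394

989.0411 − 163.06 = 825.9811, limited to 2 d.p. → 5 s.f.; 596.8079 + 282.5 = 879.3079, limited to 1 d.p. → 4 s.f.
Carrying full precision, 825.9811 ÷ 879.3079 = 0.939353666674…; keep min(5, 4) = 4 s.f.
Rounded to 4 significant figures: 0.9394.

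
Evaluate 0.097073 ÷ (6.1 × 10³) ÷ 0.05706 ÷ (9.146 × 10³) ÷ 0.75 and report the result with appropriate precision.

4.1 × 10⁻⁸

0.097073 ÷ (6.1 × 10³) ÷ 0.05706 ÷ (9.146 × 10³) ÷ 0.75 = 4.06578480781 × 10^-8…
Multiplication/division keeps the fewest significant figures: 0.097073 → 5 s.f., 6.1 × 10³ → 2 s.f., 0.05706 → 4 s.f., 9.146 × 10³ → 4 s.f., 0.75 → 2 s.f.; limit is 2.
Rounded to 2 significant figures: 4.1 × 10⁻⁸.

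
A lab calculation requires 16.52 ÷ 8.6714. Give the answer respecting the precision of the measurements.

1.905

16.52 ÷ 8.6714 = 1.90511336116…
Multiplication/division keeps the fewest significant figures: 16.52 → 4 s.f., 8.6714 → 5 s.f.; limit is 4.
Rounded to 4 significant figures: 1.905.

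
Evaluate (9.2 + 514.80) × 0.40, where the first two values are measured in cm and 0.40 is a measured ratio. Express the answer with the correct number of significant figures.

9.2 cm + 514.80 cm = 524.00 cm; the sum is limited to 1 decimal place (4 s.f.).
Carrying full precision, 524.00 × 0.40 = 209.6 cm; 0.40 has 2 s.f., so the result keeps min(4, 2) = 2 s.f.
Rounded to 2 significant figures: 2.1 × 10² cm.

2.1 × 10² cm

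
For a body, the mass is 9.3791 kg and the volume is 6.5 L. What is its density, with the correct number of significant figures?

density = 9.3791 kg ÷ 6.5 L = 1.44293846154… kg/L.
9.3791 has 5 significant figures; 6.5 has 2.
Division/multiplication keeps the fewest: 2 significant figures.
Rounded: 1.4 kg/L.

1.4 kg/L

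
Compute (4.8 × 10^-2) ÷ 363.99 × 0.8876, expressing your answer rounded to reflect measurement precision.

(4.8 × 10^-2) ÷ 363.99 × 0.8876 = 0.000117049369488…
Multiplication/division keeps the fewest significant figures: 4.8 × 10^-2 → 2 s.f., 363.99 → 5 s.f., 0.8876 → 4 s.f.; limit is 2.
Rounded to 2 significant figures: 1.2 × 10^-4.

1.2 × 10^-4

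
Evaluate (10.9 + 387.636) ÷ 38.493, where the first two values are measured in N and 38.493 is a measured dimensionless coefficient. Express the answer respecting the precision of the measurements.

10.9 N + 387.636 N = 398.536 N; the sum is limited to 1 decimal place (4 s.f.).
Carrying full precision, 398.536 ÷ 38.493 = 10.3534668641… N; 38.493 has 5 s.f., so the result keeps min(4, 5) = 4 s.f.
Rounded to 4 significant figures: 10.35 N.

10.35 N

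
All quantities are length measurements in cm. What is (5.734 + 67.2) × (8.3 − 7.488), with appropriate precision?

6 × 10^1 cm²

5.734 + 67.2 = 72.934, limited to 1 d.p. → 3 s.f.; 8.3 − 7.488 = 0.812, limited to 1 d.p. → 1 s.f.
Carrying full precision, 72.934 × 0.812 = 59.222408; keep min(3, 1) = 1 s.f.
Rounded to 1 significant figure: 6 × 10^1 cm².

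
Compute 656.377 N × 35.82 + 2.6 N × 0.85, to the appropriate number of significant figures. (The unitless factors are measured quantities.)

656.377 × 35.82 = 23511.42414 → 2.351 × 10⁴ N (4 s.f., last digit at the 10^1 place).
2.6 × 0.85 = 2.21 → 2.2 N (2 s.f., last digit at the 10^-1 place).
Sum: 23513.63414 N; keep the coarser place, 10^1.
Result: 2.351 × 10⁴ N.

2.351 × 10⁴ N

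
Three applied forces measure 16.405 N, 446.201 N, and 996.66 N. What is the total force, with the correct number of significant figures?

1459.27 N

16.405 N + 446.201 N + 996.66 N = 1459.266 N.
Addition/subtraction keeps the fewest decimal places: 16.405 → 3 decimal places, 446.201 → 3 decimal places, 996.66 → 2 decimal places; limit is 2.
Rounded to 2 decimal places: 1459.27 N.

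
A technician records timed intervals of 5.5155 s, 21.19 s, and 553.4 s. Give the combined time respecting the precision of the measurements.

580.1 s

5.5155 s + 21.19 s + 553.4 s = 580.1055 s.
Addition/subtraction keeps the fewest decimal places: 5.5155 → 4 decimal places, 21.19 → 2 decimal places, 553.4 → 1 decimal place; limit is 1.
Rounded to 1 decimal place: 580.1 s.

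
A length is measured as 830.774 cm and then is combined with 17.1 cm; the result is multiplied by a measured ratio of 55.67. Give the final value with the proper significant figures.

4.720 × 10^4 cm

830.774 cm + 17.1 cm = 847.874 cm; the sum is limited to 1 decimal place (4 s.f.).
Carrying full precision, 847.874 × 55.67 = 47201.14558 cm; 55.67 has 4 s.f., so the result keeps min(4, 4) = 4 s.f.
Rounded to 4 significant figures: 4.720 × 10^4 cm.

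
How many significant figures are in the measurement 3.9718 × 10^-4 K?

5

3.9718 × 10^-4: in scientific notation every digit of the coefficient is significant.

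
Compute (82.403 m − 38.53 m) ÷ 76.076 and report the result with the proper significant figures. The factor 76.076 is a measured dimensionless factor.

0.5767 m

82.403 m − 38.53 m = 43.873 m; the difference is limited to 2 decimal places (4 s.f.).
Carrying full precision, 43.873 ÷ 76.076 = 0.576699616173… m; 76.076 has 5 s.f., so the result keeps min(4, 5) = 4 s.f.
Rounded to 4 significant figures: 0.5767 m.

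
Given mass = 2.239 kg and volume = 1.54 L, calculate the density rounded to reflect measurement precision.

1.45 kg/L

density = 2.239 kg ÷ 1.54 L = 1.4538961039… kg/L.
2.239 has 4 significant figures; 1.54 has 3.
Division/multiplication keeps the fewest: 3 significant figures.
Rounded: 1.45 kg/L.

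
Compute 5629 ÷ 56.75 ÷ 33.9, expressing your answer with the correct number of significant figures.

2.93

5629 ÷ 56.75 ÷ 33.9 = 2.92594180864…
Multiplication/division keeps the fewest significant figures: 5629 → 4 s.f., 56.75 → 4 s.f., 33.9 → 3 s.f.; limit is 3.
Rounded to 3 significant figures: 2.93.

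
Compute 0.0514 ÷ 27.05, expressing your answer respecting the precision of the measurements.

0.00190

0.0514 ÷ 27.05 = 0.00190018484288…
Multiplication/division keeps the fewest significant figures: 0.0514 → 3 s.f., 27.05 → 4 s.f.; limit is 3.
Rounded to 3 significant figures: 0.00190.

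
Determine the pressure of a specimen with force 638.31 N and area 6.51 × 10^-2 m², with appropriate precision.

pressure = 638.31 N ÷ 6.51 × 10^-2 m² = 9805.06912442… Pa.
638.31 has 5 significant figures; 6.51 × 10^-2 has 3.
Division/multiplication keeps the fewest: 3 significant figures.
Rounded: 9.81 × 10^3 Pa.

9.81 × 10^3 Pa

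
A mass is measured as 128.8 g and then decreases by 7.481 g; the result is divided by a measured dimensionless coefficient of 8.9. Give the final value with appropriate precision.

128.8 g − 7.481 g = 121.319 g; the difference is limited to 1 decimal place (4 s.f.).
Carrying full precision, 121.319 ÷ 8.9 = 13.6313483146… g; 8.9 has 2 s.f., so the result keeps min(4, 2) = 2 s.f.
Rounded to 2 significant figures: 14 g.

14 g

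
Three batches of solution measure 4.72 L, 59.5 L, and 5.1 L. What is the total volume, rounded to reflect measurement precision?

69.3 L

4.72 L + 59.5 L + 5.1 L = 69.32 L.
Addition/subtraction keeps the fewest decimal places: 4.72 → 2 decimal places, 59.5 → 1 decimal place, 5.1 → 1 decimal place; limit is 1.
Rounded to 1 decimal place: 69.3 L.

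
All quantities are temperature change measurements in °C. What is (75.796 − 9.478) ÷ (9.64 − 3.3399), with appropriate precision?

10.5

75.796 − 9.478 = 66.318, limited to 3 d.p. → 5 s.f.; 9.64 − 3.3399 = 6.3001, limited to 2 d.p. → 3 s.f.
Carrying full precision, 66.318 ÷ 6.3001 = 10.5264995794…; keep min(5, 3) = 3 s.f.
Rounded to 3 significant figures: 10.5.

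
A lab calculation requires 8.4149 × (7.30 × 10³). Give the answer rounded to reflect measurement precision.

6.14 × 10⁴

8.4149 × (7.30 × 10³) = 61428.77
Multiplication/division keeps the fewest significant figures: 8.4149 → 5 s.f., 7.30 × 10³ → 3 s.f.; limit is 3.
Rounded to 3 significant figures: 6.14 × 10⁴.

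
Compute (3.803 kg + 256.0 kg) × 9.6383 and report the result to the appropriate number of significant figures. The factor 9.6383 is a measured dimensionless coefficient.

3.803 kg + 256.0 kg = 259.803 kg; the sum is limited to 1 decimal place (4 s.f.).
Carrying full precision, 259.803 × 9.6383 = 2504.0592549 kg; 9.6383 has 5 s.f., so the result keeps min(4, 5) = 4 s.f.
Rounded to 4 significant figures: 2504 kg.

2504 kg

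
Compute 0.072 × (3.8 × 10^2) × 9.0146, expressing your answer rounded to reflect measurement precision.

0.072 × (3.8 × 10^2) × 9.0146 = 246.639456
Multiplication/division keeps the fewest significant figures: 0.072 → 2 s.f., 3.8 × 10^2 → 2 s.f., 9.0146 → 5 s.f.; limit is 2.
Rounded to 2 significant figures: 2.5 × 10^2.

2.5 × 10^2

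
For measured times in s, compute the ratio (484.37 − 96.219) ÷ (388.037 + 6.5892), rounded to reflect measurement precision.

484.37 − 96.219 = 388.151, limited to 2 d.p. → 5 s.f.; 388.037 + 6.5892 = 394.6262, limited to 3 d.p. → 6 s.f.
Carrying full precision, 388.151 ÷ 394.6262 = 0.983591560824…; keep min(5, 6) = 5 s.f.
Rounded to 5 significant figures: 0.98359.

0.98359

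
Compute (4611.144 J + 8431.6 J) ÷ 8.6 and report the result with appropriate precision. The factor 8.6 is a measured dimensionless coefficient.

4611.144 J + 8431.6 J = 13042.744 J; the sum is limited to 1 decimal place (6 s.f.).
Carrying full precision, 13042.744 ÷ 8.6 = 1516.59813953… J; 8.6 has 2 s.f., so the result keeps min(6, 2) = 2 s.f.
Rounded to 2 significant figures: 1.5 × 10^3 J.

1.5 × 10^3 J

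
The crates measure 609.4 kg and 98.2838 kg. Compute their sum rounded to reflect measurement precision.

707.7 kg

609.4 kg + 98.2838 kg = 707.6838 kg.
Addition/subtraction keeps the fewest decimal places: 609.4 → 1 decimal place, 98.2838 → 4 decimal places; limit is 1.
Rounded to 1 decimal place: 707.7 kg.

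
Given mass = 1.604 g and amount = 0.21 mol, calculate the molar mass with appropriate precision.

7.6 g/mol

molar mass = 1.604 g ÷ 0.21 mol = 7.6380952381… g/mol.
1.604 has 4 significant figures; 0.21 has 2.
Division/multiplication keeps the fewest: 2 significant figures.
Rounded: 7.6 g/mol.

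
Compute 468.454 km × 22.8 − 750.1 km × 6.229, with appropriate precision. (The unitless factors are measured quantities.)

6.0 × 10³ km

468.454 × 22.8 = 10680.7512 → 1.07 × 10⁴ km (3 s.f., last digit at the 10^2 place).
750.1 × 6.229 = 4672.3729 → 4672 km (4 s.f., last digit at the 10^0 place).
Difference: 6008.3783 km; keep the coarser place, 10^2.
Result: 6.0 × 10³ km.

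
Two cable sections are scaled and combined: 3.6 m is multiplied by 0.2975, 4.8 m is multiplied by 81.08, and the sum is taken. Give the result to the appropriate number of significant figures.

3.9 × 10² m

3.6 × 0.2975 = 1.071 → 1.1 m (2 s.f., last digit at the 10^-1 place).
4.8 × 81.08 = 389.184 → 3.9 × 10² m (2 s.f., last digit at the 10^1 place).
Sum: 390.255 m; keep the coarser place, 10^1.
Result: 3.9 × 10² m.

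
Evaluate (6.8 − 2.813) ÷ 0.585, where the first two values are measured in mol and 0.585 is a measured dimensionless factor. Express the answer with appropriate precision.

6.8 mol

6.8 mol − 2.813 mol = 3.987 mol; the difference is limited to 1 decimal place (2 s.f.).
Carrying full precision, 3.987 ÷ 0.585 = 6.81538461538… mol; 0.585 has 3 s.f., so the result keeps min(2, 3) = 2 s.f.
Rounded to 2 significant figures: 6.8 mol.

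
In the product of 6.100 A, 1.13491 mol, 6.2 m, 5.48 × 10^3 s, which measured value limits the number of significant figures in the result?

6.2 m

6.100 A → 4 s.f.; 1.13491 mol → 6 s.f.; 6.2 m → 2 s.f.; 5.48 × 10^3 s → 3 s.f.
The fewest is 2 significant figures, from 6.2 m.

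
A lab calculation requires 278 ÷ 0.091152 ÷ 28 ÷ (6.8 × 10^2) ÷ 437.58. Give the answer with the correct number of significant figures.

3.7 × 10^-4

278 ÷ 0.091152 ÷ 28 ÷ (6.8 × 10^2) ÷ 437.58 = 0.000366061610279…
Multiplication/division keeps the fewest significant figures: 278 → 3 s.f., 0.091152 → 5 s.f., 28 → 2 s.f., 6.8 × 10^2 → 2 s.f., 437.58 → 5 s.f.; limit is 2.
Rounded to 2 significant figures: 3.7 × 10^-4.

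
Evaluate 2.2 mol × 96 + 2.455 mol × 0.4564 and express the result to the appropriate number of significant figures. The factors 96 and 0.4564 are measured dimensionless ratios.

2.2 × 96 = 211.2 → 2.1 × 10^2 mol (2 s.f., last digit at the 10^1 place).
2.455 × 0.4564 = 1.120462 → 1.120 mol (4 s.f., last digit at the 10^-3 place).
Sum: 212.320462 mol; keep the coarser place, 10^1.
Result: 2.1 × 10^2 mol.

2.1 × 10^2 mol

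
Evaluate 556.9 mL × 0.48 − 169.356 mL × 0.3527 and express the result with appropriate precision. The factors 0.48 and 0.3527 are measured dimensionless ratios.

2.1 × 10^2 mL

556.9 × 0.48 = 267.312 → 2.7 × 10^2 mL (2 s.f., last digit at the 10^1 place).
169.356 × 0.3527 = 59.7318612 → 59.73 mL (4 s.f., last digit at the 10^-2 place).
Difference: 207.5801388 mL; keep the coarser place, 10^1.
Result: 2.1 × 10^2 mL.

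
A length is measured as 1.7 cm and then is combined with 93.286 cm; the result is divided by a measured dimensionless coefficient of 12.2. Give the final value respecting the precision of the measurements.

1.7 cm + 93.286 cm = 94.986 cm; the sum is limited to 1 decimal place (3 s.f.).
Carrying full precision, 94.986 ÷ 12.2 = 7.78573770492… cm; 12.2 has 3 s.f., so the result keeps min(3, 3) = 3 s.f.
Rounded to 3 significant figures: 7.79 cm.

7.79 cm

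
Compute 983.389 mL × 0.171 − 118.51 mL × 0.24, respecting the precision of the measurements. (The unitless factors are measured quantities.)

983.389 × 0.171 = 168.159519 → 168 mL (3 s.f., last digit at the 10^0 place).
118.51 × 0.24 = 28.4424 → 28 mL (2 s.f., last digit at the 10^0 place).
Difference: 139.717119 mL; keep the coarser place, 10^0.
Result: 1.40 × 10^2 mL.

1.40 × 10^2 mL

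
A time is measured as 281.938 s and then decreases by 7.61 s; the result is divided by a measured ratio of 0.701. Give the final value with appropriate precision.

391 s

281.938 s − 7.61 s = 274.328 s; the difference is limited to 2 decimal places (5 s.f.).
Carrying full precision, 274.328 ÷ 0.701 = 391.338088445… s; 0.701 has 3 s.f., so the result keeps min(5, 3) = 3 s.f.
Rounded to 3 significant figures: 391 s.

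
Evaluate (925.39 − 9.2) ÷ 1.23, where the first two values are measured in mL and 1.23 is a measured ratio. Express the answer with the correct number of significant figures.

925.39 mL − 9.2 mL = 916.19 mL; the difference is limited to 1 decimal place (4 s.f.).
Carrying full precision, 916.19 ÷ 1.23 = 744.869918699… mL; 1.23 has 3 s.f., so the result keeps min(4, 3) = 3 s.f.
Rounded to 3 significant figures: 7.45 × 10² mL.

7.45 × 10² mL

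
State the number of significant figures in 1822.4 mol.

5

1822.4: every digit is nonzero and significant.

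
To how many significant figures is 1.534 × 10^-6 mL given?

4

1.534 × 10^-6: in scientific notation every digit of the coefficient is significant.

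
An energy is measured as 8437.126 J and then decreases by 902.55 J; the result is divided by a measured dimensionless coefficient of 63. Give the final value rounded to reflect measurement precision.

1.2 × 10^2 J

8437.126 J − 902.55 J = 7534.576 J; the difference is limited to 2 decimal places (6 s.f.).
Carrying full precision, 7534.576 ÷ 63 = 119.596444444… J; 63 has 2 s.f., so the result keeps min(6, 2) = 2 s.f.
Rounded to 2 significant figures: 1.2 × 10^2 J.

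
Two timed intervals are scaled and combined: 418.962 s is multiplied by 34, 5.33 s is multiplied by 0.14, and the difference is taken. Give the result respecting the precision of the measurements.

418.962 × 34 = 14244.708 → 1.4 × 10^4 s (2 s.f., last digit at the 10^3 place).
5.33 × 0.14 = 0.7462 → 0.75 s (2 s.f., last digit at the 10^-2 place).
Difference: 14243.9618 s; keep the coarser place, 10^3.
Result: 1.4 × 10^4 s.

1.4 × 10^4 s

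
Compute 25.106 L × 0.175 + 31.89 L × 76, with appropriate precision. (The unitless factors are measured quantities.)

25.106 × 0.175 = 4.39355 → 4.39 L (3 s.f., last digit at the 10^-2 place).
31.89 × 76 = 2423.64 → 2.4 × 10^3 L (2 s.f., last digit at the 10^2 place).
Sum: 2428.03355 L; keep the coarser place, 10^2.
Result: 2.4 × 10^3 L.

2.4 × 10^3 L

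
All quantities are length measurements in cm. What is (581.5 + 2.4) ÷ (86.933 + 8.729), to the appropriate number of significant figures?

6.104

581.5 + 2.4 = 583.9, limited to 1 d.p. → 4 s.f.; 86.933 + 8.729 = 95.662, limited to 3 d.p. → 5 s.f.
Carrying full precision, 583.9 ÷ 95.662 = 6.10378206602…; keep min(4, 5) = 4 s.f.
Rounded to 4 significant figures: 6.104.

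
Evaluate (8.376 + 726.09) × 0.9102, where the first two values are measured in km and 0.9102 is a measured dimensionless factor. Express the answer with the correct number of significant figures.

8.376 km + 726.09 km = 734.466 km; the sum is limited to 2 decimal places (5 s.f.).
Carrying full precision, 734.466 × 0.9102 = 668.5109532 km; 0.9102 has 4 s.f., so the result keeps min(5, 4) = 4 s.f.
Rounded to 4 significant figures: 668.5 km.

668.5 km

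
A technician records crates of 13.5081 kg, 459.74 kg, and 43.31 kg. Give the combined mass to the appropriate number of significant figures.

516.56 kg

13.5081 kg + 459.74 kg + 43.31 kg = 516.5581 kg.
Addition/subtraction keeps the fewest decimal places: 13.5081 → 4 decimal places, 459.74 → 2 decimal places, 43.31 → 2 decimal places; limit is 2.
Rounded to 2 decimal places: 516.56 kg.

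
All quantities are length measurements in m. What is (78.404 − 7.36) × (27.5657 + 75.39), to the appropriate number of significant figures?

78.404 − 7.36 = 71.044, limited to 2 d.p. → 4 s.f.; 27.5657 + 75.39 = 102.9557, limited to 2 d.p. → 5 s.f.
Carrying full precision, 71.044 × 102.9557 = 7314.3847508; keep min(4, 5) = 4 s.f.
Rounded to 4 significant figures: 7.314 × 10³ m².

7.314 × 10³ m²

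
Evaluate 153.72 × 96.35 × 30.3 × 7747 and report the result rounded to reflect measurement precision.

153.72 × 96.35 × 30.3 × 7747 = 3.47662844584 × 10^9…
Multiplication/division keeps the fewest significant figures: 153.72 → 5 s.f., 96.35 → 4 s.f., 30.3 → 3 s.f., 7747 → 4 s.f.; limit is 3.
Rounded to 3 significant figures: 3.48 × 10⁹.

3.48 × 10⁹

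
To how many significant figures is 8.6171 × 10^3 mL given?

8.6171 × 10^3: in scientific notation every digit of the coefficient is significant.

5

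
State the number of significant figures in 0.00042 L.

0.00042: leading zeros are not significant.

2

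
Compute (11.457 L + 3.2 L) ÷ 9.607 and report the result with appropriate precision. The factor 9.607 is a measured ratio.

11.457 L + 3.2 L = 14.657 L; the sum is limited to 1 decimal place (3 s.f.).
Carrying full precision, 14.657 ÷ 9.607 = 1.5256583741… L; 9.607 has 4 s.f., so the result keeps min(3, 4) = 3 s.f.
Rounded to 3 significant figures: 1.53 L.

1.53 L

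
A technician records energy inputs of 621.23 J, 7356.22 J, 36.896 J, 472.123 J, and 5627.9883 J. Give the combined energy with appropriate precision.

621.23 J + 7356.22 J + 36.896 J + 472.123 J + 5627.9883 J = 14114.4573 J.
Addition/subtraction keeps the fewest decimal places: 621.23 → 2 decimal places, 7356.22 → 2 decimal places, 36.896 → 3 decimal places, 472.123 → 3 decimal places, 5627.9883 → 4 decimal places; limit is 2.
Rounded to 2 decimal places: 14114.46 J.

14114.46 J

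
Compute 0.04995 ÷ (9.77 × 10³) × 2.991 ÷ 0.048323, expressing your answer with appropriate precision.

3.16 × 10⁻⁴

0.04995 ÷ (9.77 × 10³) × 2.991 ÷ 0.048323 = 0.000316448800232…
Multiplication/division keeps the fewest significant figures: 0.04995 → 4 s.f., 9.77 × 10³ → 3 s.f., 2.991 → 4 s.f., 0.048323 → 5 s.f.; limit is 3.
Rounded to 3 significant figures: 3.16 × 10⁻⁴.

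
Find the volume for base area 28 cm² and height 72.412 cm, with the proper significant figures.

volume = 28 cm² × 72.412 cm = 2027.536 cm³.
28 has 2 significant figures; 72.412 has 5.
Division/multiplication keeps the fewest: 2 significant figures.
Rounded: 2.0 × 10^3 cm³.

2.0 × 10^3 cm³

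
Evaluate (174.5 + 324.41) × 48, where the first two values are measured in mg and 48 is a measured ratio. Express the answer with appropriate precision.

174.5 mg + 324.41 mg = 498.91 mg; the sum is limited to 1 decimal place (4 s.f.).
Carrying full precision, 498.91 × 48 = 23947.68 mg; 48 has 2 s.f., so the result keeps min(4, 2) = 2 s.f.
Rounded to 2 significant figures: 2.4 × 10⁴ mg.

2.4 × 10⁴ mg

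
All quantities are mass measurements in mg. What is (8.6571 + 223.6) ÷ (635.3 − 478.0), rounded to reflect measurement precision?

1.477

8.6571 + 223.6 = 232.2571, limited to 1 d.p. → 4 s.f.; 635.3 − 478.0 = 157.3, limited to 1 d.p. → 4 s.f.
Carrying full precision, 232.2571 ÷ 157.3 = 1.47652320407…; keep min(4, 4) = 4 s.f.
Rounded to 4 significant figures: 1.477.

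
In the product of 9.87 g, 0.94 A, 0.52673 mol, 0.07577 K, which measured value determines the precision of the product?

9.87 g → 3 s.f.; 0.94 A → 2 s.f.; 0.52673 mol → 5 s.f.; 0.07577 K → 4 s.f.
The fewest is 2 significant figures, from 0.94 A.

0.94 A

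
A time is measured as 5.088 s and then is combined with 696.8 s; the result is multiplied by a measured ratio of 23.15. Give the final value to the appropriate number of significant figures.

1.625 × 10^4 s

5.088 s + 696.8 s = 701.888 s; the sum is limited to 1 decimal place (4 s.f.).
Carrying full precision, 701.888 × 23.15 = 16248.7072 s; 23.15 has 4 s.f., so the result keeps min(4, 4) = 4 s.f.
Rounded to 4 significant figures: 1.625 × 10^4 s.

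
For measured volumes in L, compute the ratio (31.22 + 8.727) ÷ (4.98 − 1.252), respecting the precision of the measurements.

10.7

31.22 + 8.727 = 39.947, limited to 2 d.p. → 4 s.f.; 4.98 − 1.252 = 3.728, limited to 2 d.p. → 3 s.f.
Carrying full precision, 39.947 ÷ 3.728 = 10.7153969957…; keep min(4, 3) = 3 s.f.
Rounded to 3 significant figures: 10.7.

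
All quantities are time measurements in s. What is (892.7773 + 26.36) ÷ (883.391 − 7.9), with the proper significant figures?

1.050

892.7773 + 26.36 = 919.1373, limited to 2 d.p. → 5 s.f.; 883.391 − 7.9 = 875.491, limited to 1 d.p. → 4 s.f.
Carrying full precision, 919.1373 ÷ 875.491 = 1.04985351077…; keep min(5, 4) = 4 s.f.
Rounded to 4 significant figures: 1.050.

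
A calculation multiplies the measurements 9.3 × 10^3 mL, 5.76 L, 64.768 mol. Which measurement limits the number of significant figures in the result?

9.3 × 10^3 mL → 2 s.f.; 5.76 L → 3 s.f.; 64.768 mol → 5 s.f.
The fewest is 2 significant figures, from 9.3 × 10^3 mL.

9.3 × 10^3 mL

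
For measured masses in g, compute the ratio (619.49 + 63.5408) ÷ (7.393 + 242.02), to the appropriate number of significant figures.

619.49 + 63.5408 = 683.0308, limited to 2 d.p. → 5 s.f.; 7.393 + 242.02 = 249.413, limited to 2 d.p. → 5 s.f.
Carrying full precision, 683.0308 ÷ 249.413 = 2.7385533232…; keep min(5, 5) = 5 s.f.
Rounded to 5 significant figures: 2.7386.

2.7386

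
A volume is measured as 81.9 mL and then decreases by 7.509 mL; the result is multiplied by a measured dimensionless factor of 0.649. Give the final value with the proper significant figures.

48.3 mL

81.9 mL − 7.509 mL = 74.391 mL; the difference is limited to 1 decimal place (3 s.f.).
Carrying full precision, 74.391 × 0.649 = 48.279759 mL; 0.649 has 3 s.f., so the result keeps min(3, 3) = 3 s.f.
Rounded to 3 significant figures: 48.3 mL.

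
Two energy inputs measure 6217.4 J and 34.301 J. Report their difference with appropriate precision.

6217.4 J − 34.301 J = 6183.099 J.
Addition/subtraction keeps the fewest decimal places: 6217.4 → 1 decimal place, 34.301 → 3 decimal places; limit is 1.
Rounded to 1 decimal place: 6.1831 × 10^3 J.

6.1831 × 10^3 J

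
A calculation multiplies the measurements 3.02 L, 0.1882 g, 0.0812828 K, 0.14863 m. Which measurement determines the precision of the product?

3.02 L → 3 s.f.; 0.1882 g → 4 s.f.; 0.0812828 K → 6 s.f.; 0.14863 m → 5 s.f.
The fewest is 3 significant figures, from 3.02 L.

3.02 L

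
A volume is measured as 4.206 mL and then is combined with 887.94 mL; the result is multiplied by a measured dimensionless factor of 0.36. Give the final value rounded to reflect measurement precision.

3.2 × 10² mL

4.206 mL + 887.94 mL = 892.146 mL; the sum is limited to 2 decimal places (5 s.f.).
Carrying full precision, 892.146 × 0.36 = 321.17256 mL; 0.36 has 2 s.f., so the result keeps min(5, 2) = 2 s.f.
Rounded to 2 significant figures: 3.2 × 10² mL.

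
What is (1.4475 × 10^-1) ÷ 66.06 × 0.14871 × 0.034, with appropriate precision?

(1.4475 × 10^-1) ÷ 66.06 × 0.14871 × 0.034 = 0.0000110789625341…
Multiplication/division keeps the fewest significant figures: 1.4475 × 10^-1 → 5 s.f., 66.06 → 4 s.f., 0.14871 → 5 s.f., 0.034 → 2 s.f.; limit is 2.
Rounded to 2 significant figures: 1.1 × 10^-5.

1.1 × 10^-5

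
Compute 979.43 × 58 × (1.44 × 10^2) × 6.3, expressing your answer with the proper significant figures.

5.2 × 10^7

979.43 × 58 × (1.44 × 10^2) × 6.3 = 51535255.968
Multiplication/division keeps the fewest significant figures: 979.43 → 5 s.f., 58 → 2 s.f., 1.44 × 10^2 → 3 s.f., 6.3 → 2 s.f.; limit is 2.
Rounded to 2 significant figures: 5.2 × 10^7.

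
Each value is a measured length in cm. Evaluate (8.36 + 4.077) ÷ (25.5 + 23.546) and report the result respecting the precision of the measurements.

0.254

8.36 + 4.077 = 12.437, limited to 2 d.p. → 4 s.f.; 25.5 + 23.546 = 49.046, limited to 1 d.p. → 3 s.f.
Carrying full precision, 12.437 ÷ 49.046 = 0.253578273458…; keep min(4, 3) = 3 s.f.
Rounded to 3 significant figures: 0.254.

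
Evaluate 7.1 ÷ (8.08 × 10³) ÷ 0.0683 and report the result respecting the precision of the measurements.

0.013

7.1 ÷ (8.08 × 10³) ÷ 0.0683 = 0.0128654885986…
Multiplication/division keeps the fewest significant figures: 7.1 → 2 s.f., 8.08 × 10³ → 3 s.f., 0.0683 → 3 s.f.; limit is 2.
Rounded to 2 significant figures: 0.013.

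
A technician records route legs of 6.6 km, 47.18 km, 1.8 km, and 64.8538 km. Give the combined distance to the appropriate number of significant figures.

6.6 km + 47.18 km + 1.8 km + 64.8538 km = 120.4338 km.
Addition/subtraction keeps the fewest decimal places: 6.6 → 1 decimal place, 47.18 → 2 decimal places, 1.8 → 1 decimal place, 64.8538 → 4 decimal places; limit is 1.
Rounded to 1 decimal place: 120.4 km.

120.4 km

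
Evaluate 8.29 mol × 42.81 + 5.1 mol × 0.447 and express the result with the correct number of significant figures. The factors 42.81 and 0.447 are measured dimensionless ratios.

3.57 × 10^2 mol

8.29 × 42.81 = 354.8949 → 355 mol (3 s.f., last digit at the 10^0 place).
5.1 × 0.447 = 2.2797 → 2.3 mol (2 s.f., last digit at the 10^-1 place).
Sum: 357.1746 mol; keep the coarser place, 10^0.
Result: 3.57 × 10^2 mol.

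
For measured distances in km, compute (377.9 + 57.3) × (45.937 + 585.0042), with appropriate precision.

2.746 × 10^5 km²

377.9 + 57.3 = 435.2, limited to 1 d.p. → 4 s.f.; 45.937 + 585.0042 = 630.9412, limited to 3 d.p. → 6 s.f.
Carrying full precision, 435.2 × 630.9412 = 274585.61024; keep min(4, 6) = 4 s.f.
Rounded to 4 significant figures: 2.746 × 10^5 km².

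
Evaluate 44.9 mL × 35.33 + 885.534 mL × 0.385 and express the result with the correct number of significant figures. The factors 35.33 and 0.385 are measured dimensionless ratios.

44.9 × 35.33 = 1586.317 → 1.59 × 10³ mL (3 s.f., last digit at the 10^1 place).
885.534 × 0.385 = 340.93059 → 341 mL (3 s.f., last digit at the 10^0 place).
Sum: 1927.24759 mL; keep the coarser place, 10^1.
Result: 1.93 × 10³ mL.

1.93 × 10³ mL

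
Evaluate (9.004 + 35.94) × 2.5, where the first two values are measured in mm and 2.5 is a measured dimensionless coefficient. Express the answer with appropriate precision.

1.1 × 10² mm

9.004 mm + 35.94 mm = 44.944 mm; the sum is limited to 2 decimal places (4 s.f.).
Carrying full precision, 44.944 × 2.5 = 112.36 mm; 2.5 has 2 s.f., so the result keeps min(4, 2) = 2 s.f.
Rounded to 2 significant figures: 1.1 × 10² mm.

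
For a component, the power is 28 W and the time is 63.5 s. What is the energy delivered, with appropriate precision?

1.8 × 10^3 J

energy delivered = 28 W × 63.5 s = 1778 J.
28 has 2 significant figures; 63.5 has 3.
Division/multiplication keeps the fewest: 2 significant figures.
Rounded: 1.8 × 10^3 J.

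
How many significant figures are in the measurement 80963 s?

5

80963: zeros between nonzero digits are significant.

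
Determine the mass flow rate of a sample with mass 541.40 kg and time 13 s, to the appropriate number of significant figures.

42 kg/s

mass flow rate = 541.40 kg ÷ 13 s = 41.6461538462… kg/s.
541.40 has 5 significant figures; 13 has 2.
Division/multiplication keeps the fewest: 2 significant figures.
Rounded: 42 kg/s.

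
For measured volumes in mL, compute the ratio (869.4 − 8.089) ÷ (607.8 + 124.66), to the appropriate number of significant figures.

1.176

869.4 − 8.089 = 861.311, limited to 1 d.p. → 4 s.f.; 607.8 + 124.66 = 732.46, limited to 1 d.p. → 4 s.f.
Carrying full precision, 861.311 ÷ 732.46 = 1.17591540835…; keep min(4, 4) = 4 s.f.
Rounded to 4 significant figures: 1.176.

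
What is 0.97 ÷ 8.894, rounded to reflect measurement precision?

0.11

0.97 ÷ 8.894 = 0.109062289184…
Multiplication/division keeps the fewest significant figures: 0.97 → 2 s.f., 8.894 → 4 s.f.; limit is 2.
Rounded to 2 significant figures: 0.11.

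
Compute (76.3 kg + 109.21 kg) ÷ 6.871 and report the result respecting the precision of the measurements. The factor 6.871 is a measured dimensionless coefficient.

76.3 kg + 109.21 kg = 185.51 kg; the sum is limited to 1 decimal place (4 s.f.).
Carrying full precision, 185.51 ÷ 6.871 = 26.9989812254… kg; 6.871 has 4 s.f., so the result keeps min(4, 4) = 4 s.f.
Rounded to 4 significant figures: 27.00 kg.

27.00 kg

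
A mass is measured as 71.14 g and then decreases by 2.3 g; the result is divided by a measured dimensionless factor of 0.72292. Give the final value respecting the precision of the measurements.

95.2 g

71.14 g − 2.3 g = 68.84 g; the difference is limited to 1 decimal place (3 s.f.).
Carrying full precision, 68.84 ÷ 0.72292 = 95.2249211531… g; 0.72292 has 5 s.f., so the result keeps min(3, 5) = 3 s.f.
Rounded to 3 significant figures: 95.2 g.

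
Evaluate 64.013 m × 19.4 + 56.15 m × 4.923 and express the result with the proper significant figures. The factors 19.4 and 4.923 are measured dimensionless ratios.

1.52 × 10³ m

64.013 × 19.4 = 1241.8522 → 1.24 × 10³ m (3 s.f., last digit at the 10^1 place).
56.15 × 4.923 = 276.42645 → 276.4 m (4 s.f., last digit at the 10^-1 place).
Sum: 1518.27865 m; keep the coarser place, 10^1.
Result: 1.52 × 10³ m.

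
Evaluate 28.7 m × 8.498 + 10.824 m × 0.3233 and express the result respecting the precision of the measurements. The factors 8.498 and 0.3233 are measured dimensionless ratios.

247 m

28.7 × 8.498 = 243.8926 → 244 m (3 s.f., last digit at the 10^0 place).
10.824 × 0.3233 = 3.4993992 → 3.499 m (4 s.f., last digit at the 10^-3 place).
Sum: 247.3919992 m; keep the coarser place, 10^0.
Result: 247 m.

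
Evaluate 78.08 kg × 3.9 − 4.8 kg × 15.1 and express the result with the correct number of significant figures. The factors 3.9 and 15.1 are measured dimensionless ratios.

78.08 × 3.9 = 304.512 → 3.0 × 10² kg (2 s.f., last digit at the 10^1 place).
4.8 × 15.1 = 72.48 → 72 kg (2 s.f., last digit at the 10^0 place).
Difference: 232.032 kg; keep the coarser place, 10^1.
Result: 2.3 × 10² kg.

2.3 × 10² kg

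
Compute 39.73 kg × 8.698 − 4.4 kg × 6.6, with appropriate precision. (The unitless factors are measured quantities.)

39.73 × 8.698 = 345.57154 → 345.6 kg (4 s.f., last digit at the 10^-1 place).
4.4 × 6.6 = 29.04 → 29 kg (2 s.f., last digit at the 10^0 place).
Difference: 316.53154 kg; keep the coarser place, 10^0.
Result: 3.17 × 10² kg.

3.17 × 10² kg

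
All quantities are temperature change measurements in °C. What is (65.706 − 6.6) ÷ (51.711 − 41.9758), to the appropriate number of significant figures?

65.706 − 6.6 = 59.106, limited to 1 d.p. → 3 s.f.; 51.711 − 41.9758 = 9.7352, limited to 3 d.p. → 4 s.f.
Carrying full precision, 59.106 ÷ 9.7352 = 6.07136987427…; keep min(3, 4) = 3 s.f.
Rounded to 3 significant figures: 6.07.

6.07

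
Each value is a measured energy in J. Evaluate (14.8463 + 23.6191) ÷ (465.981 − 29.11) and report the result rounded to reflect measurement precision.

14.8463 + 23.6191 = 38.4654, limited to 4 d.p. → 6 s.f.; 465.981 − 29.11 = 436.871, limited to 2 d.p. → 5 s.f.
Carrying full precision, 38.4654 ÷ 436.871 = 0.0880475014364…; keep min(6, 5) = 5 s.f.
Rounded to 5 significant figures: 0.088048.

0.088048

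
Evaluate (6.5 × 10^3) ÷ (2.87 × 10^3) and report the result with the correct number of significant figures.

(6.5 × 10^3) ÷ (2.87 × 10^3) = 2.26480836237…
Multiplication/division keeps the fewest significant figures: 6.5 × 10^3 → 2 s.f., 2.87 × 10^3 → 3 s.f.; limit is 2.
Rounded to 2 significant figures: 2.3.

2.3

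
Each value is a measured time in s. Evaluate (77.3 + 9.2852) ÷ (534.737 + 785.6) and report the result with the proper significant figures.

0.0656

77.3 + 9.2852 = 86.5852, limited to 1 d.p. → 3 s.f.; 534.737 + 785.6 = 1320.337, limited to 1 d.p. → 5 s.f.
Carrying full precision, 86.5852 ÷ 1320.337 = 0.0655781061956…; keep min(3, 5) = 3 s.f.
Rounded to 3 significant figures: 0.0656.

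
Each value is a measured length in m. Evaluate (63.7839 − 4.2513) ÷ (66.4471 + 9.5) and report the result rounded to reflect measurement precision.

63.7839 − 4.2513 = 59.5326, limited to 4 d.p. → 6 s.f.; 66.4471 + 9.5 = 75.9471, limited to 1 d.p. → 3 s.f.
Carrying full precision, 59.5326 ÷ 75.9471 = 0.783869298499…; keep min(6, 3) = 3 s.f.
Rounded to 3 significant figures: 0.784.

0.784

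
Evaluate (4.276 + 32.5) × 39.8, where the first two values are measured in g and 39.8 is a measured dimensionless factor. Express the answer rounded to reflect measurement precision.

1.46 × 10³ g

4.276 g + 32.5 g = 36.776 g; the sum is limited to 1 decimal place (3 s.f.).
Carrying full precision, 36.776 × 39.8 = 1463.6848 g; 39.8 has 3 s.f., so the result keeps min(3, 3) = 3 s.f.
Rounded to 3 significant figures: 1.46 × 10³ g.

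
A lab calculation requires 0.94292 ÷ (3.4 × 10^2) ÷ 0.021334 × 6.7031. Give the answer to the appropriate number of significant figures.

0.87

0.94292 ÷ (3.4 × 10^2) ÷ 0.021334 × 6.7031 = 0.871363448017…
Multiplication/division keeps the fewest significant figures: 0.94292 → 5 s.f., 3.4 × 10^2 → 2 s.f., 0.021334 → 5 s.f., 6.7031 → 5 s.f.; limit is 2.
Rounded to 2 significant figures: 0.87.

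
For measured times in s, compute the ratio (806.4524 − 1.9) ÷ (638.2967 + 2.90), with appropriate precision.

806.4524 − 1.9 = 804.5524, limited to 1 d.p. → 4 s.f.; 638.2967 + 2.90 = 641.1967, limited to 2 d.p. → 5 s.f.
Carrying full precision, 804.5524 ÷ 641.1967 = 1.25476690694…; keep min(4, 5) = 4 s.f.
Rounded to 4 significant figures: 1.255.

1.255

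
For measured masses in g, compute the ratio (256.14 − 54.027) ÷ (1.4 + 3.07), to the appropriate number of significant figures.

256.14 − 54.027 = 202.113, limited to 2 d.p. → 5 s.f.; 1.4 + 3.07 = 4.47, limited to 1 d.p. → 2 s.f.
Carrying full precision, 202.113 ÷ 4.47 = 45.2154362416…; keep min(5, 2) = 2 s.f.
Rounded to 2 significant figures: 45.

45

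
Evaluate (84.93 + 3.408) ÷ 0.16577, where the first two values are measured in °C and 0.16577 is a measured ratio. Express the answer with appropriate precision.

532.9 °C

84.93 °C + 3.408 °C = 88.338 °C; the sum is limited to 2 decimal places (4 s.f.).
Carrying full precision, 88.338 ÷ 0.16577 = 532.894974965… °C; 0.16577 has 5 s.f., so the result keeps min(4, 5) = 4 s.f.
Rounded to 4 significant figures: 532.9 °C.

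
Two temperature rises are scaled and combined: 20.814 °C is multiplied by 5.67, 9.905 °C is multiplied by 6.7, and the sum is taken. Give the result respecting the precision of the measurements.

184 °C

20.814 × 5.67 = 118.01538 → 118 °C (3 s.f., last digit at the 10^0 place).
9.905 × 6.7 = 66.3635 → 66 °C (2 s.f., last digit at the 10^0 place).
Sum: 184.37888 °C; keep the coarser place, 10^0.
Result: 184 °C.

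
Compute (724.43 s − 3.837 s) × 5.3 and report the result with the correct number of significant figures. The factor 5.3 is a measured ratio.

724.43 s − 3.837 s = 720.593 s; the difference is limited to 2 decimal places (5 s.f.).
Carrying full precision, 720.593 × 5.3 = 3819.1429 s; 5.3 has 2 s.f., so the result keeps min(5, 2) = 2 s.f.
Rounded to 2 significant figures: 3.8 × 10³ s.

3.8 × 10³ s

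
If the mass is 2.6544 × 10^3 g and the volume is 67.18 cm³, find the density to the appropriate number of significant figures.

density = 2.6544 × 10^3 g ÷ 67.18 cm³ = 39.5117594522… g/cm³.
2.6544 × 10^3 has 5 significant figures; 67.18 has 4.
Division/multiplication keeps the fewest: 4 significant figures.
Rounded: 39.51 g/cm³.

39.51 g/cm³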